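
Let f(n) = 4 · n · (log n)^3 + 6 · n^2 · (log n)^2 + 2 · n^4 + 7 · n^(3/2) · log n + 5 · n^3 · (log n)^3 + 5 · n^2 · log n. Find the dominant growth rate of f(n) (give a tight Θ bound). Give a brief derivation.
f(n) ∈ Θ(n^4)

Compare the terms by growth order. For large n, n^a · (log n)^b dominates n^a' · (log n)^b' iff a > a', or (a = a' and b > b'). Ranking the 6 terms shows the dominant one is 2 · n^4. Hence f(n) ∈ Θ(n^4).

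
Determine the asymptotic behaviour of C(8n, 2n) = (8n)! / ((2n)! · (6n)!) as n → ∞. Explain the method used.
C(8n, 2n) ~ (256/27)^(2n) · sqrt(2/(3π·2n))

Write N = 2n. Apply Stirling to each factorial:
  (4N)! ~ sqrt(2π·4N) · (4N/e)^(4N),
  N! ~ sqrt(2π N) · (N/e)^N,
  (3N)! ~ sqrt(2π·3N) · (3N/e)^(3N).
The exponential factors combine to (4N)^(4N) / (N^N · (3N)^(3N)) = 4^(4N)/3^(3N) = (4^4/3^3)^N = (256/27)^N.
The square-root prefactors combine to sqrt(2π·4N) / (sqrt(2π N)·sqrt(2π·3N)) = sqrt(4 / (2π·3·N)) = sqrt(2/(3π·2n)).
Substituting N = 2n: C(8n, 2n) ~ (256/27)^(2n) · sqrt(2/(3π·2n)).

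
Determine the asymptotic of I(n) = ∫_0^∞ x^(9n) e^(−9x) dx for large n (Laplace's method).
I(n) ~ (sqrt(2π·9n) / 9) · (9n/(9e))^(9n)

Write the integrand as exp(9n ln x − 9x) and set f(x) = 9n ln x − 9x. Then f'(x) = 9n/x − 9 = 0 at x* = 9n/9, and f''(x*) = −9n/x*^2 = −9^2/(9n). Laplace's method (interior maximum) gives
  I(n) ~ e^(f(x*)) · sqrt(2π / |f''(x*)|)
        = exp(9n ln(9n/9) − 9n) · sqrt(2π · 9n / 9^2)
        = (9n/9)^(9n) e^(−9n) · sqrt(2π·9n) / 9
        = (sqrt(2π·9n) / 9) · (9n/(9e))^(9n).
This matches Γ(9n+1)/9^(9n+1) with Stirling applied to Γ.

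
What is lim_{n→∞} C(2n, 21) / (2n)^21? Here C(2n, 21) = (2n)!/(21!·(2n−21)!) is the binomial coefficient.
lim = 1/21! = 1/51090942171709440000

With N = 2n → ∞: C(N, 21) / N^21 = [N(N−1)…(N−20)] / (21! · N^21) = (1/21!) · 1 · (1 − 1/(2n)) · … · (1 − 20/(2n)). Each factor → 1 as N → ∞, so the limit is 1/21! = 1/51090942171709440000.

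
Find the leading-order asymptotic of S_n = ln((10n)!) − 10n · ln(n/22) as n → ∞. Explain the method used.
S_n ~ 10n · (ln 220 − 1) + O(ln n)

Stirling: ln((10n)!) = 10n ln(10n) − 10n + O(ln n).
  S_n = 10n ln(10n) − 10n − 10n ln(n/22) + O(ln n)
      = 10n ln(10n) − 10n ln n + 10n ln 22 − 10n + O(ln n)
      = 10n ln 10 + 10n ln 22 − 10n + O(ln n)
      = 10n (ln 220 − 1) + O(ln n).
Numerically ln(220) − 1 ≈ 4.3936.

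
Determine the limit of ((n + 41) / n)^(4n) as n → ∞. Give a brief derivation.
lim = e^164

Rewrite as (1 + 41/n)^(4n). By the standard limit (1 + x/n)^n → e^x, we have (1 + 41/n)^n → e^41, and raising to the 4th power gives e^164.
More precisely, ln[(1 + 41/n)^(4n)] = 4n · ln(1 + 41/n) = 4n · (41/n + O(1/n^2)) = 164 + O(1/n) → 164.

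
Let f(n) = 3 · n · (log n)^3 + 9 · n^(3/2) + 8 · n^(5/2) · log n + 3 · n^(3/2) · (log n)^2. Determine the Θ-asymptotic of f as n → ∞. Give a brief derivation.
f(n) ∈ Θ(n^(5/2) · log n)

Compare the terms by growth order. For large n, n^a · (log n)^b dominates n^a' · (log n)^b' iff a > a', or (a = a' and b > b'). Ranking the 4 terms shows the dominant one is 8 · n^(5/2) · log n. Hence f(n) ∈ Θ(n^(5/2) · log n).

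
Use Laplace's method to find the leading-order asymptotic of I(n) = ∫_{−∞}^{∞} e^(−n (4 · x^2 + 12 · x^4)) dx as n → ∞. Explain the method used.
I(n) ~ sqrt(π/(4n))

φ(x) = 4 · x^2 + 12 · x^4 has its unique global minimum at x* = 0 (since φ'(x) = 8x + 48x^3 = 0 only at x = 0 for real x with both coefficients positive, and φ → ∞ as |x| → ∞). At x* = 0, φ(0) = 0 and φ''(0) = 8. Laplace's method then gives
  I(n) ~ sqrt(2π / (n · φ''(0))) · e^(−n φ(0)) = sqrt(2π / (8n)) = sqrt(π/(4n)).
The 12 · x^4 term contributes only at subleading order (an O(1/n) relative correction).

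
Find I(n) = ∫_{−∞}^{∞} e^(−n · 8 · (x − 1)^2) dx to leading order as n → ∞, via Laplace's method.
I(n) = sqrt(π/(8n))

Here φ(x) = 8 · (x − 1)^2 has its unique minimum at x* = 1 with φ(x*) = 0 and φ''(x*) = 16. Laplace's method gives
  I(n) ~ e^(−n φ(x*)) · sqrt(2π / (n · φ''(x*))) = sqrt(2π / (16n)) = sqrt(π/(8n)).
This is exact: substituting u = (x − 1)·sqrt(8n) gives I(n) = (1/sqrt(8n)) ∫_{−∞}^{∞} e^(−u^2) du = sqrt(π/(8n)).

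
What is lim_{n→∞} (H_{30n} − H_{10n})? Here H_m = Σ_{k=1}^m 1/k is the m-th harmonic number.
lim = ln(30/10) = ln 3

Euler-Maclaurin gives H_m = ln m + γ + 1/(2m) + O(1/m^2). The γ and O(1/m) terms cancel in the difference:
  H_{30n} − H_{10n} = ln(30n) − ln(10n) + O(1/n) = ln(30/10) + O(1/n).
Hence the limit is ln(30/10) = ln 3.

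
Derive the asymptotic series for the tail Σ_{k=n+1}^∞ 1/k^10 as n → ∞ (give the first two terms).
Σ_{k>n} 1/k^10 = 1/(9 · n^9) − 1/(2 · n^10) + O(1/n^11)

Compare to the integral: ∫_{n}^∞ x^(−10) dx = [−x^(−9)/9]_{n}^∞ = 1/((10−1)·n^9). The Euler-Maclaurin correction adds −f(n)/2 = −1/(2·n^10). Euler-Maclaurin then gives
  Σ_{k>n} 1/k^10 = ∫_{n}^∞ dx/x^10 − 1/(2·n^10) + O(1/n^11).
(Equivalently this is ζ(10) − Σ_{k≤n} 1/k^10.)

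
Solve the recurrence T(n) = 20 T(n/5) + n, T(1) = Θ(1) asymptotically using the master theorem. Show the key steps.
T(n) = Θ(n^(log_5 20))

Master theorem: compare f(n) = n to n^(log_5 20) where log_5 20 ≈ 1.861. Since 1 < log_5 20, we have f(n) = O(n^(log_5 20 − ε)) for some ε > 0 — Case 1. Hence T(n) = Θ(n^(log_5 20)).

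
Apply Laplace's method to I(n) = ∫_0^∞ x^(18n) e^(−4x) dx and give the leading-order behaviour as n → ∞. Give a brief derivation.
I(n) ~ (sqrt(2π·18n) / 4) · (18n/(4e))^(18n)

Write the integrand as exp(18n ln x − 4x) and set f(x) = 18n ln x − 4x. Then f'(x) = 18n/x − 4 = 0 at x* = 18n/4, and f''(x*) = −18n/x*^2 = −4^2/(18n). Laplace's method (interior maximum) gives
  I(n) ~ e^(f(x*)) · sqrt(2π / |f''(x*)|)
        = exp(18n ln(18n/4) − 18n) · sqrt(2π · 18n / 4^2)
        = (18n/4)^(18n) e^(−18n) · sqrt(2π·18n) / 4
        = (sqrt(2π·18n) / 4) · (18n/(4e))^(18n).
This matches Γ(18n+1)/4^(18n+1) with Stirling applied to Γ.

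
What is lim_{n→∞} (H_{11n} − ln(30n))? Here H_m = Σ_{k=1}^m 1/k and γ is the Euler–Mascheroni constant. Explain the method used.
lim = ln(11/30) + γ

By Euler-Maclaurin, H_m = ln m + γ + O(1/m). So
  H_{11n} − ln(30n) = ln(11n) + γ − ln(30n) + O(1/n)
                       = ln(11/30) + γ + O(1/n).
Hence the limit is ln(11/30) + γ.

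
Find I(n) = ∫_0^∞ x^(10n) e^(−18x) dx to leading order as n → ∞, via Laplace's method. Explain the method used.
I(n) ~ (sqrt(2π·10n) / 18) · (10n/(18e))^(10n)

Write the integrand as exp(10n ln x − 18x) and set f(x) = 10n ln x − 18x. Then f'(x) = 10n/x − 18 = 0 at x* = 10n/18, and f''(x*) = −10n/x*^2 = −18^2/(10n). Laplace's method (interior maximum) gives
  I(n) ~ e^(f(x*)) · sqrt(2π / |f''(x*)|)
        = exp(10n ln(10n/18) − 10n) · sqrt(2π · 10n / 18^2)
        = (10n/18)^(10n) e^(−10n) · sqrt(2π·10n) / 18
        = (sqrt(2π·10n) / 18) · (10n/(18e))^(10n).
This matches Γ(10n+1)/18^(10n+1) with Stirling applied to Γ.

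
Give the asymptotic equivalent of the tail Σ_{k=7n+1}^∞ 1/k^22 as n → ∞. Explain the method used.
Σ_{k>7n} 1/k^22 ~ 1/(21 · (7n)^21)

Compare to the integral: ∫_{7n}^∞ x^(−22) dx = [−x^(−21)/21]_{7n}^∞ = 1/((22−1)·(7n)^21). Euler-Maclaurin then gives
  Σ_{k>7n} 1/k^22 = ∫_{7n}^∞ dx/x^22 − 1/(2·(7n)^22) + O(1/(7n)^23).
(Equivalently this is ζ(22) − Σ_{k≤7n} 1/k^22.)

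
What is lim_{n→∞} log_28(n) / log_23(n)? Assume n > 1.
lim = ln(23) / ln(28) = log_28(23)

Change of base: log_28(n) = ln n / ln 28 and log_23(n) = ln n / ln 23. The ratio is (ln n / ln 28) · (ln 23 / ln n) = ln 23 / ln 28, a constant independent of n. So the limit is ln 23 / ln 28 = log_28(23).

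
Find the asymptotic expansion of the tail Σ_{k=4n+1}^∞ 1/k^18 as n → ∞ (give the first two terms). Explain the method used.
Σ_{k>4n} 1/k^18 = 1/(17 · (4n)^17) − 1/(2 · (4n)^18) + O(1/(4n)^19)

Compare to the integral: ∫_{4n}^∞ x^(−18) dx = [−x^(−17)/17]_{4n}^∞ = 1/((18−1)·(4n)^17). The Euler-Maclaurin correction adds −f(4n)/2 = −1/(2·(4n)^18). Euler-Maclaurin then gives
  Σ_{k>4n} 1/k^18 = ∫_{4n}^∞ dx/x^18 − 1/(2·(4n)^18) + O(1/(4n)^19).
(Equivalently this is ζ(18) − Σ_{k≤4n} 1/k^18.)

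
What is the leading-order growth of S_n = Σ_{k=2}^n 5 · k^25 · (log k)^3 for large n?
S_n ~ 5 · n^26 · (log n)^3 / 26

By integral comparison, S_n = ∫_1^n 5 · x^25 · (log x)^3 dx + O(n^25 · (log n)^3). For the integral, the leading term of ∫_1^n x^25 (log x)^3 dx is n^26/26 · (log n)^3 (by repeated integration by parts; each step lowers the log-exponent and produces a relatively O(1/log n) correction). Hence S_n ~ 5 · n^26 · (log n)^3 / 26.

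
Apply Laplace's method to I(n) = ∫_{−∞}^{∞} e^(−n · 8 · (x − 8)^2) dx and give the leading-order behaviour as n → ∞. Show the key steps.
I(n) = sqrt(π/(8n))

Here φ(x) = 8 · (x − 8)^2 has its unique minimum at x* = 8 with φ(x*) = 0 and φ''(x*) = 16. Laplace's method gives
  I(n) ~ e^(−n φ(x*)) · sqrt(2π / (n · φ''(x*))) = sqrt(2π / (16n)) = sqrt(π/(8n)).
This is exact: substituting u = (x − 8)·sqrt(8n) gives I(n) = (1/sqrt(8n)) ∫_{−∞}^{∞} e^(−u^2) du = sqrt(π/(8n)).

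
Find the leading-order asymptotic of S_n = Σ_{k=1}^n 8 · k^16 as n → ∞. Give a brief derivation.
S_n ~ 8 · n^17 / 17

By integral comparison (Euler-Maclaurin), Σ_{k=1}^n 8 · k^16 = 8 · ∫_0^n x^16 dx + O(n^16) = 8 · n^17/17 + O(n^16). (Equivalently, Faulhaber's formula gives the same leading term.)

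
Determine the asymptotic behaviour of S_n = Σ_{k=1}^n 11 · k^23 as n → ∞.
S_n ~ 11 · n^24 / 24

By integral comparison (Euler-Maclaurin), Σ_{k=1}^n 11 · k^23 = 11 · ∫_0^n x^23 dx + O(n^23) = 11 · n^24/24 + O(n^23). (Equivalently, Faulhaber's formula gives the same leading term.)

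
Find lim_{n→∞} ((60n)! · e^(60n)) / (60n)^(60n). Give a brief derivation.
lim = ∞

Stirling: (60n)! ~ sqrt(2π·60n) · (60n/e)^(60n). Hence
  (60n)! · e^(60n) / (60n)^(60n) ~ sqrt(2π·60n) = sqrt(2π·60) · sqrt(n) → ∞.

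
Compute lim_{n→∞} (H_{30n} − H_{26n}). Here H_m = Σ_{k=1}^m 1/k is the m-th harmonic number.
lim = ln(30/26) = ln(15/13)

Euler-Maclaurin gives H_m = ln m + γ + 1/(2m) + O(1/m^2). The γ and O(1/m) terms cancel in the difference:
  H_{30n} − H_{26n} = ln(30n) − ln(26n) + O(1/n) = ln(30/26) + O(1/n).
Hence the limit is ln(30/26) = ln(15/13).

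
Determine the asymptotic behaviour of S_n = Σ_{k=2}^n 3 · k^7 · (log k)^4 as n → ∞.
S_n ~ 3 · n^8 · (log n)^4 / 8

By integral comparison, S_n = ∫_1^n 3 · x^7 · (log x)^4 dx + O(n^7 · (log n)^4). For the integral, the leading term of ∫_1^n x^7 (log x)^4 dx is n^8/8 · (log n)^4 (by repeated integration by parts; each step lowers the log-exponent and produces a relatively O(1/log n) correction). Hence S_n ~ 3 · n^8 · (log n)^4 / 8.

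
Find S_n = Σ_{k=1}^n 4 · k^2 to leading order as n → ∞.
S_n ~ 4 · n^3 / 3

By integral comparison (Euler-Maclaurin), Σ_{k=1}^n 4 · k^2 = 4 · ∫_0^n x^2 dx + O(n^2) = 4 · n^3/3 + O(n^2). (Equivalently, Faulhaber's formula gives the same leading term.)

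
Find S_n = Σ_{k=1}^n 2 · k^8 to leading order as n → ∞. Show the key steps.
S_n ~ 2 · n^9 / 9

By integral comparison (Euler-Maclaurin), Σ_{k=1}^n 2 · k^8 = 2 · ∫_0^n x^8 dx + O(n^8) = 2 · n^9/9 + O(n^8). (Equivalently, Faulhaber's formula gives the same leading term.)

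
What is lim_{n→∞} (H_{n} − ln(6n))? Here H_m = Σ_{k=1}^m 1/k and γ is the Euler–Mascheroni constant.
lim = −ln 6 + γ

By Euler-Maclaurin, H_m = ln m + γ + O(1/m). So
  H_{n} − ln(6n) = ln(n) + γ − ln(6n) + O(1/n)
                       = ln(1/6) + γ + O(1/n).
Hence the limit is ln(1/6) + γ.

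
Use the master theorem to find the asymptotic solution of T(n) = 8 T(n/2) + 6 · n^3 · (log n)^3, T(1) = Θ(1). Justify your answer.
T(n) = Θ(n^3 · (log n)^4)

Here log_2 8 = 3 and f(n) = 6 · n^3 · (log n)^3 = Θ(n^(log_2 8) · (log n)^3). This is the extended Case 2 of the master theorem (f matches the critical exponent up to log factors), giving T(n) = Θ(n^(log_2 8) · (log n)^(3+1)) = Θ(n^3 · (log n)^4).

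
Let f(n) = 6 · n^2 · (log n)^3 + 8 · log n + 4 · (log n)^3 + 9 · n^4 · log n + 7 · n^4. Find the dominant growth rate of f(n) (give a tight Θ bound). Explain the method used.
f(n) ∈ Θ(n^4 · log n)

Compare the terms by growth order. For large n, n^a · (log n)^b dominates n^a' · (log n)^b' iff a > a', or (a = a' and b > b'). Ranking the 5 terms shows the dominant one is 9 · n^4 · log n. Hence f(n) ∈ Θ(n^4 · log n).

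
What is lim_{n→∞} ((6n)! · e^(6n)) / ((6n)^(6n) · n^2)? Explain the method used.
lim = 0

Stirling: (6n)! ~ sqrt(2π·6n) · (6n/e)^(6n). Hence
  (6n)! · e^(6n) / (6n)^(6n) ~ sqrt(2π·6n).
Dividing by n^2: sqrt(2π·6n) / n^2 = sqrt(2π·6) · n^((1−4)/2), so the expression behaves like sqrt(2π·6) · n^((1−4)/2) → 0.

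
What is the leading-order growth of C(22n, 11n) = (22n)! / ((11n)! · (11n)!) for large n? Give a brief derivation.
C(22n, 11n) ~ (4)^(11n) · sqrt(1/(π·11n))

Write N = 11n. Apply Stirling to each factorial:
  (2N)! ~ sqrt(2π·2N) · (2N/e)^(2N),
  N! ~ sqrt(2π N) · (N/e)^N,
  (1N)! ~ sqrt(2π·1N) · (1N/e)^(1N).
The exponential factors combine to (2N)^(2N) / (N^N · (1N)^(1N)) = 2^(2N)/1^(1N) = (2^2/1^1)^N = (4)^N.
The square-root prefactors combine to sqrt(2π·2N) / (sqrt(2π N)·sqrt(2π·1N)) = sqrt(2 / (2π·1·N)) = sqrt(1/(π·11n)).
Substituting N = 11n: C(22n, 11n) ~ (4)^(11n) · sqrt(1/(π·11n)).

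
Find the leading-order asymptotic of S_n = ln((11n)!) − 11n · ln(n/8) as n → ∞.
S_n ~ 11n · (ln 88 − 1) + O(ln n)

Stirling: ln((11n)!) = 11n ln(11n) − 11n + O(ln n).
  S_n = 11n ln(11n) − 11n − 11n ln(n/8) + O(ln n)
      = 11n ln(11n) − 11n ln n + 11n ln 8 − 11n + O(ln n)
      = 11n ln 11 + 11n ln 8 − 11n + O(ln n)
      = 11n (ln 88 − 1) + O(ln n).
Numerically ln(88) − 1 ≈ 3.4773.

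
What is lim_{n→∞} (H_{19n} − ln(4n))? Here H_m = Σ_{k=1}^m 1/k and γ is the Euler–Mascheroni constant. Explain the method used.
lim = ln(19/4) + γ

By Euler-Maclaurin, H_m = ln m + γ + O(1/m). So
  H_{19n} − ln(4n) = ln(19n) + γ − ln(4n) + O(1/n)
                       = ln(19/4) + γ + O(1/n).
Hence the limit is ln(19/4) + γ.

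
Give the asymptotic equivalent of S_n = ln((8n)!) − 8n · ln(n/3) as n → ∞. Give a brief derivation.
S_n ~ 8n · (ln 24 − 1) + O(ln n)

Stirling: ln((8n)!) = 8n ln(8n) − 8n + O(ln n).
  S_n = 8n ln(8n) − 8n − 8n ln(n/3) + O(ln n)
      = 8n ln(8n) − 8n ln n + 8n ln 3 − 8n + O(ln n)
      = 8n ln 8 + 8n ln 3 − 8n + O(ln n)
      = 8n (ln 24 − 1) + O(ln n).
Numerically ln(24) − 1 ≈ 2.1781.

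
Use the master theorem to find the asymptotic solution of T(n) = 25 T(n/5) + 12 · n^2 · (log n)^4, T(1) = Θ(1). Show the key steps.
T(n) = Θ(n^2 · (log n)^5)

Here log_5 25 = 2 and f(n) = 12 · n^2 · (log n)^4 = Θ(n^(log_5 25) · (log n)^4). This is the extended Case 2 of the master theorem (f matches the critical exponent up to log factors), giving T(n) = Θ(n^(log_5 25) · (log n)^(4+1)) = Θ(n^2 · (log n)^5).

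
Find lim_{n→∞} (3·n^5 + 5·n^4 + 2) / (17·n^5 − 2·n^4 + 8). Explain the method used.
lim = 3/17

For large n the leading n^5 terms dominate both numerator and denominator. Dividing top and bottom by n^5, every other term tends to 0, leaving 3/17.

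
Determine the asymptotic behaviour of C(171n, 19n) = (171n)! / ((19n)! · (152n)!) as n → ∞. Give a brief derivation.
C(171n, 19n) ~ (387420489/16777216)^(19n) · sqrt(9/(16π·19n))

Write N = 19n. Apply Stirling to each factorial:
  (9N)! ~ sqrt(2π·9N) · (9N/e)^(9N),
  N! ~ sqrt(2π N) · (N/e)^N,
  (8N)! ~ sqrt(2π·8N) · (8N/e)^(8N).
The exponential factors combine to (9N)^(9N) / (N^N · (8N)^(8N)) = 9^(9N)/8^(8N) = (9^9/8^8)^N = (387420489/16777216)^N.
The square-root prefactors combine to sqrt(2π·9N) / (sqrt(2π N)·sqrt(2π·8N)) = sqrt(9 / (2π·8·N)) = sqrt(9/(16π·19n)).
Substituting N = 19n: C(171n, 19n) ~ (387420489/16777216)^(19n) · sqrt(9/(16π·19n)).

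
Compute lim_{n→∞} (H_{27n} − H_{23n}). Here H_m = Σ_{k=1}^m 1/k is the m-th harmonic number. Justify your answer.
lim = ln(27/23)

Euler-Maclaurin gives H_m = ln m + γ + 1/(2m) + O(1/m^2). The γ and O(1/m) terms cancel in the difference:
  H_{27n} − H_{23n} = ln(27n) − ln(23n) + O(1/n) = ln(27/23) + O(1/n).
Hence the limit is ln(27/23).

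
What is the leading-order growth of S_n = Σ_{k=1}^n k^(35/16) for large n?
S_n ~ (16/51) · n^(51/16)

Integral comparison: Σ_{k=1}^n k^(35/16) = ∫_0^n x^(35/16) dx + O(n^(35/16)). The integral is n^(1 + 35/16) / (1 + 35/16) = n^((35+16)/16) / ((35+16)/16) = (16/51) · n^(51/16).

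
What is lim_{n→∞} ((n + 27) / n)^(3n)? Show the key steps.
lim = e^81

Rewrite as (1 + 27/n)^(3n). By the standard limit (1 + x/n)^n → e^x, we have (1 + 27/n)^n → e^27, and raising to the 3rd power gives e^81.
More precisely, ln[(1 + 27/n)^(3n)] = 3n · ln(1 + 27/n) = 3n · (27/n + O(1/n^2)) = 81 + O(1/n) → 81.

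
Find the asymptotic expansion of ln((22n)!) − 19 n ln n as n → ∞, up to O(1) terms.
ln((22n)!) − 19 n ln n = 3 n ln n + 22(ln 22 − 1) n + (1/2) ln(2π·22n) + O(1/n)

Stirling: ln((22n)!) = 22n ln(22n) − 22n + (1/2) ln(2π·22n) + O(1/n).
Expand 22n ln(22n) = 22n (ln n + ln 22) = 22n ln n + 22n ln 22.
Subtract 19n ln n: leading term is (22 − 19) n ln n = 3 n ln n. The next term is 22n ln 22 − 22n = 22(ln 22 − 1) n. Then the (1/2) ln(2π·22n) correction.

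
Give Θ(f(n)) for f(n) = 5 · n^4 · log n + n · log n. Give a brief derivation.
f(n) ∈ Θ(n^4 · log n)

Compare the terms by growth order. For large n, n^a · (log n)^b dominates n^a' · (log n)^b' iff a > a', or (a = a' and b > b'). Ranking the 2 terms shows the dominant one is 5 · n^4 · log n. Hence f(n) ∈ Θ(n^4 · log n).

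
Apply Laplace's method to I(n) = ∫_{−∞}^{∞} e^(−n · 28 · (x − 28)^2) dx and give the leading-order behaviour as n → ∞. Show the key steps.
I(n) = sqrt(π/(28n))

Here φ(x) = 28 · (x − 28)^2 has its unique minimum at x* = 28 with φ(x*) = 0 and φ''(x*) = 56. Laplace's method gives
  I(n) ~ e^(−n φ(x*)) · sqrt(2π / (n · φ''(x*))) = sqrt(2π / (56n)) = sqrt(π/(28n)).
This is exact: substituting u = (x − 28)·sqrt(28n) gives I(n) = (1/sqrt(28n)) ∫_{−∞}^{∞} e^(−u^2) du = sqrt(π/(28n)).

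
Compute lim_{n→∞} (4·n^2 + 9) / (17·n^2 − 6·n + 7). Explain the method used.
lim = 4/17

For large n the leading n^2 terms dominate both numerator and denominator. Dividing top and bottom by n^2, every other term tends to 0, leaving 4/17.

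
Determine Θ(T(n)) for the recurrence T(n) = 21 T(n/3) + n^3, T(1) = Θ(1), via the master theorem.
T(n) = Θ(n^3)

log_3 21 ≈ 2.771. f(n) = n^3 dominates n^(log_3 21) since 3 > 2.771, and the regularity condition a·f(n/b) = 21·(n/3)^3 = (21/27)·n^3 ≤ c·f(n) holds with c = 21/27 ≈ 0.778 < 1. So this is Case 3: T(n) = Θ(f(n)) = Θ(n^3).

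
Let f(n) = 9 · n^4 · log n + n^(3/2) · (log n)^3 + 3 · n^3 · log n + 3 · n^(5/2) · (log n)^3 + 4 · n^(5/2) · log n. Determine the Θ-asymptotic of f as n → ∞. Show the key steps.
f(n) ∈ Θ(n^4 · log n)

Compare the terms by growth order. For large n, n^a · (log n)^b dominates n^a' · (log n)^b' iff a > a', or (a = a' and b > b'). Ranking the 5 terms shows the dominant one is 9 · n^4 · log n. Hence f(n) ∈ Θ(n^4 · log n).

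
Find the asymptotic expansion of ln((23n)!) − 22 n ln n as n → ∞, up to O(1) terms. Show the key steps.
ln((23n)!) − 22 n ln n = n ln n + 23(ln 23 − 1) n + (1/2) ln(2π·23n) + O(1/n)

Stirling: ln((23n)!) = 23n ln(23n) − 23n + (1/2) ln(2π·23n) + O(1/n).
Expand 23n ln(23n) = 23n (ln n + ln 23) = 23n ln n + 23n ln 23.
Subtract 22n ln n: leading term is (23 − 22) n ln n = n ln n. The next term is 23n ln 23 − 23n = 23(ln 23 − 1) n. Then the (1/2) ln(2π·23n) correction.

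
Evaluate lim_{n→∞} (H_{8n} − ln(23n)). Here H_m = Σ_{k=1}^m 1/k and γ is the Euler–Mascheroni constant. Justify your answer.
lim = ln(8/23) + γ

By Euler-Maclaurin, H_m = ln m + γ + O(1/m). So
  H_{8n} − ln(23n) = ln(8n) + γ − ln(23n) + O(1/n)
                       = ln(8/23) + γ + O(1/n).
Hence the limit is ln(8/23) + γ.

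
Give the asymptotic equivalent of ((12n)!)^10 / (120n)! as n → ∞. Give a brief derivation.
((12n)!)^10/(120n)! ~ ((2π·12n)^(9/2) / sqrt(10)) · 10^(−10·12n)  →  0

Write N = 12n. Stirling: N! ~ sqrt(2π N)(N/e)^N and (10N)! ~ sqrt(2π·10N)·(10N/e)^(10N).
  (N!)^10/(10N)! ~ (2π N)^(10/2) (N/e)^(10N) / [sqrt(2π·10N) (10N/e)^(10N)]
     = (2π N)^(10/2) / sqrt(2π·10N) · (N/(10N))^(10N)
     = (2π N)^((10−1)/2) / sqrt(10) · 10^(−10N).
Since 10^10 > 1, the factor 10^(−10N) decays exponentially, so the ratio → 0. Substituting N = 12n gives the stated form.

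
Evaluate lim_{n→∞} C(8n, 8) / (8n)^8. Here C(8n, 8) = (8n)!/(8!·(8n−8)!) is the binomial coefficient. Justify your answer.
lim = 1/8! = 1/40320

With N = 8n → ∞: C(N, 8) / N^8 = [N(N−1)…(N−7)] / (8! · N^8) = (1/8!) · 1 · (1 − 1/(8n)) · … · (1 − 7/(8n)). Each factor → 1 as N → ∞, so the limit is 1/8! = 1/40320.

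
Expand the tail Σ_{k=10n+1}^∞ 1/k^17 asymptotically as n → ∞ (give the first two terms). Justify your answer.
Σ_{k>10n} 1/k^17 = 1/(16 · (10n)^16) − 1/(2 · (10n)^17) + O(1/(10n)^18)

Compare to the integral: ∫_{10n}^∞ x^(−17) dx = [−x^(−16)/16]_{10n}^∞ = 1/((17−1)·(10n)^16). The Euler-Maclaurin correction adds −f(10n)/2 = −1/(2·(10n)^17). Euler-Maclaurin then gives
  Σ_{k>10n} 1/k^17 = ∫_{10n}^∞ dx/x^17 − 1/(2·(10n)^17) + O(1/(10n)^18).
(Equivalently this is ζ(17) − Σ_{k≤10n} 1/k^17.)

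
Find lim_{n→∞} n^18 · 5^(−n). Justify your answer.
lim = 0

Exponentials with base > 1 dominate every fixed polynomial: for any fixed c, n^c / 5^n → 0 as n → ∞ (e.g. by the ratio test, or by writing 5^n = e^(n ln 5) and noting e^(n ln 5) / n^c → ∞). Hence n^18 · 5^(−n) = n^18 / 5^n → 0.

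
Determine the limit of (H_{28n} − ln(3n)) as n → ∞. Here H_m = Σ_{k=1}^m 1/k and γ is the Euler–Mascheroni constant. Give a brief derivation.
lim = ln(28/3) + γ

By Euler-Maclaurin, H_m = ln m + γ + O(1/m). So
  H_{28n} − ln(3n) = ln(28n) + γ − ln(3n) + O(1/n)
                       = ln(28/3) + γ + O(1/n).
Hence the limit is ln(28/3) + γ.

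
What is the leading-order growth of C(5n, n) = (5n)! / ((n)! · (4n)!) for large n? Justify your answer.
C(5n, n) ~ (3125/256)^(n) · sqrt(5/(8π·n))

Write N = n. Apply Stirling to each factorial:
  (5N)! ~ sqrt(2π·5N) · (5N/e)^(5N),
  N! ~ sqrt(2π N) · (N/e)^N,
  (4N)! ~ sqrt(2π·4N) · (4N/e)^(4N).
The exponential factors combine to (5N)^(5N) / (N^N · (4N)^(4N)) = 5^(5N)/4^(4N) = (5^5/4^4)^N = (3125/256)^N.
The square-root prefactors combine to sqrt(2π·5N) / (sqrt(2π N)·sqrt(2π·4N)) = sqrt(5 / (2π·4·N)) = sqrt(5/(8π·n)).
Substituting N = n: C(5n, n) ~ (3125/256)^(n) · sqrt(5/(8π·n)).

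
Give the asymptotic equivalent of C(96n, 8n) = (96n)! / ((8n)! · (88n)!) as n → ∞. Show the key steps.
C(96n, 8n) ~ (8916100448256/285311670611)^(8n) · sqrt(6/(11π·8n))

Write N = 8n. Apply Stirling to each factorial:
  (12N)! ~ sqrt(2π·12N) · (12N/e)^(12N),
  N! ~ sqrt(2π N) · (N/e)^N,
  (11N)! ~ sqrt(2π·11N) · (11N/e)^(11N).
The exponential factors combine to (12N)^(12N) / (N^N · (11N)^(11N)) = 12^(12N)/11^(11N) = (12^12/11^11)^N = (8916100448256/285311670611)^N.
The square-root prefactors combine to sqrt(2π·12N) / (sqrt(2π N)·sqrt(2π·11N)) = sqrt(12 / (2π·11·N)) = sqrt(6/(11π·8n)).
Substituting N = 8n: C(96n, 8n) ~ (8916100448256/285311670611)^(8n) · sqrt(6/(11π·8n)).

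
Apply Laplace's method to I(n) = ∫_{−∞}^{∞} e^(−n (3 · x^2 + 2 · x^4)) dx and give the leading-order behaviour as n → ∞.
I(n) ~ sqrt(π/(3n))

φ(x) = 3 · x^2 + 2 · x^4 has its unique global minimum at x* = 0 (since φ'(x) = 6x + 8x^3 = 0 only at x = 0 for real x with both coefficients positive, and φ → ∞ as |x| → ∞). At x* = 0, φ(0) = 0 and φ''(0) = 6. Laplace's method then gives
  I(n) ~ sqrt(2π / (n · φ''(0))) · e^(−n φ(0)) = sqrt(2π / (6n)) = sqrt(π/(3n)).
The 2 · x^4 term contributes only at subleading order (an O(1/n) relative correction).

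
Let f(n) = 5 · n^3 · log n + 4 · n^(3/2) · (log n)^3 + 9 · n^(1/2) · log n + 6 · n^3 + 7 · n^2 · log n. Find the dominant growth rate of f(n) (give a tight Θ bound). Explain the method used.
f(n) ∈ Θ(n^3 · log n)

Compare the terms by growth order. For large n, n^a · (log n)^b dominates n^a' · (log n)^b' iff a > a', or (a = a' and b > b'). Ranking the 5 terms shows the dominant one is 5 · n^3 · log n. Hence f(n) ∈ Θ(n^3 · log n).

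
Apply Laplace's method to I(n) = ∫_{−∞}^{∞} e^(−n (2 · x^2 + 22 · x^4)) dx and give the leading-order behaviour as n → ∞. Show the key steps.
I(n) ~ sqrt(π/(2n))

φ(x) = 2 · x^2 + 22 · x^4 has its unique global minimum at x* = 0 (since φ'(x) = 4x + 88x^3 = 0 only at x = 0 for real x with both coefficients positive, and φ → ∞ as |x| → ∞). At x* = 0, φ(0) = 0 and φ''(0) = 4. Laplace's method then gives
  I(n) ~ sqrt(2π / (n · φ''(0))) · e^(−n φ(0)) = sqrt(2π / (4n)) = sqrt(π/(2n)).
The 22 · x^4 term contributes only at subleading order (an O(1/n) relative correction).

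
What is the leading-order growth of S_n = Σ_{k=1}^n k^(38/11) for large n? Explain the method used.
S_n ~ (11/49) · n^(49/11)

Integral comparison: Σ_{k=1}^n k^(38/11) = ∫_0^n x^(38/11) dx + O(n^(38/11)). The integral is n^(1 + 38/11) / (1 + 38/11) = n^((38+11)/11) / ((38+11)/11) = (11/49) · n^(49/11).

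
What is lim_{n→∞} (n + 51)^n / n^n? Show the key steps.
lim = e^51

Rewrite as (1 + 51/n)^(n). By the standard limit (1 + x/n)^n → e^x, we have (1 + 51/n)^n → e^51, and raising to the 1st power gives e^51.
More precisely, ln[(1 + 51/n)^(n)] = n · ln(1 + 51/n) = n · (51/n + O(1/n^2)) = 51 + O(1/n) → 51.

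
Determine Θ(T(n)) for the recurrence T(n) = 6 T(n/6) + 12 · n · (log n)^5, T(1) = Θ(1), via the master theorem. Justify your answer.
T(n) = Θ(n · (log n)^6)

Here log_6 6 = 1 and f(n) = 12 · n · (log n)^5 = Θ(n^(log_6 6) · (log n)^5). This is the extended Case 2 of the master theorem (f matches the critical exponent up to log factors), giving T(n) = Θ(n^(log_6 6) · (log n)^(5+1)) = Θ(n · (log n)^6).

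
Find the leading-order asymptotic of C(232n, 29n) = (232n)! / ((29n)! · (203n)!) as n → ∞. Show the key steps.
C(232n, 29n) ~ (16777216/823543)^(29n) · sqrt(4/(7π·29n))

Write N = 29n. Apply Stirling to each factorial:
  (8N)! ~ sqrt(2π·8N) · (8N/e)^(8N),
  N! ~ sqrt(2π N) · (N/e)^N,
  (7N)! ~ sqrt(2π·7N) · (7N/e)^(7N).
The exponential factors combine to (8N)^(8N) / (N^N · (7N)^(7N)) = 8^(8N)/7^(7N) = (8^8/7^7)^N = (16777216/823543)^N.
The square-root prefactors combine to sqrt(2π·8N) / (sqrt(2π N)·sqrt(2π·7N)) = sqrt(8 / (2π·7·N)) = sqrt(4/(7π·29n)).
Substituting N = 29n: C(232n, 29n) ~ (16777216/823543)^(29n) · sqrt(4/(7π·29n)).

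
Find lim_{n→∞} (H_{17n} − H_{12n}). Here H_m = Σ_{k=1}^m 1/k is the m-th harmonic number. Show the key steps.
lim = ln(17/12)

Euler-Maclaurin gives H_m = ln m + γ + 1/(2m) + O(1/m^2). The γ and O(1/m) terms cancel in the difference:
  H_{17n} − H_{12n} = ln(17n) − ln(12n) + O(1/n) = ln(17/12) + O(1/n).
Hence the limit is ln(17/12).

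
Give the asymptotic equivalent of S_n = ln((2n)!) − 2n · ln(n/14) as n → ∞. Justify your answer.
S_n ~ 2n · (ln 28 − 1) + O(ln n)

Stirling: ln((2n)!) = 2n ln(2n) − 2n + O(ln n).
  S_n = 2n ln(2n) − 2n − 2n ln(n/14) + O(ln n)
      = 2n ln(2n) − 2n ln n + 2n ln 14 − 2n + O(ln n)
      = 2n ln 2 + 2n ln 14 − 2n + O(ln n)
      = 2n (ln 28 − 1) + O(ln n).
Numerically ln(28) − 1 ≈ 2.3322.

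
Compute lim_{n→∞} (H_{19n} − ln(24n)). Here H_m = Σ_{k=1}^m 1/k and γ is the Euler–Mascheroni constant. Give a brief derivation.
lim = ln(19/24) + γ

By Euler-Maclaurin, H_m = ln m + γ + O(1/m). So
  H_{19n} − ln(24n) = ln(19n) + γ − ln(24n) + O(1/n)
                       = ln(19/24) + γ + O(1/n).
Hence the limit is ln(19/24) + γ.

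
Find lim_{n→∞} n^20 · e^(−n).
lim = 0

Exponentials with base > 1 dominate every fixed polynomial: for any fixed c, n^c / e^n → 0 as n → ∞ (e.g. by the ratio test, or since e^n grows faster than any power of n). Hence n^20 · e^(−n) = n^20 / e^n → 0.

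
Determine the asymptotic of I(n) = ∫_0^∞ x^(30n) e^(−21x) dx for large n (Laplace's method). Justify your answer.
I(n) ~ (sqrt(2π·30n) / 21) · (30n/(21e))^(30n)

Write the integrand as exp(30n ln x − 21x) and set f(x) = 30n ln x − 21x. Then f'(x) = 30n/x − 21 = 0 at x* = 30n/21, and f''(x*) = −30n/x*^2 = −21^2/(30n). Laplace's method (interior maximum) gives
  I(n) ~ e^(f(x*)) · sqrt(2π / |f''(x*)|)
        = exp(30n ln(30n/21) − 30n) · sqrt(2π · 30n / 21^2)
        = (30n/21)^(30n) e^(−30n) · sqrt(2π·30n) / 21
        = (sqrt(2π·30n) / 21) · (30n/(21e))^(30n).
This matches Γ(30n+1)/21^(30n+1) with Stirling applied to Γ.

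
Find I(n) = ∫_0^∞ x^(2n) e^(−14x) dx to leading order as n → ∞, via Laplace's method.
I(n) ~ (sqrt(2π·2n) / 14) · (2n/(14e))^(2n)

Write the integrand as exp(2n ln x − 14x) and set f(x) = 2n ln x − 14x. Then f'(x) = 2n/x − 14 = 0 at x* = 2n/14, and f''(x*) = −2n/x*^2 = −14^2/(2n). Laplace's method (interior maximum) gives
  I(n) ~ e^(f(x*)) · sqrt(2π / |f''(x*)|)
        = exp(2n ln(2n/14) − 2n) · sqrt(2π · 2n / 14^2)
        = (2n/14)^(2n) e^(−2n) · sqrt(2π·2n) / 14
        = (sqrt(2π·2n) / 14) · (2n/(14e))^(2n).
This matches Γ(2n+1)/14^(2n+1) with Stirling applied to Γ.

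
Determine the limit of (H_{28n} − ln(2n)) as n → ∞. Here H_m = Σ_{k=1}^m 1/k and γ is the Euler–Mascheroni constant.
lim = ln 14 + γ

By Euler-Maclaurin, H_m = ln m + γ + O(1/m). So
  H_{28n} − ln(2n) = ln(28n) + γ − ln(2n) + O(1/n)
                       = ln(28/2) + γ + O(1/n).
Hence the limit is ln(28/2) + γ (= ln 14).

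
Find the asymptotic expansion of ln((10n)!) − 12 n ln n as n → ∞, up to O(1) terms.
ln((10n)!) − 12 n ln n = −2 n ln n + 10(ln 10 − 1) n + (1/2) ln(2π·10n) + O(1/n)

Stirling: ln((10n)!) = 10n ln(10n) − 10n + (1/2) ln(2π·10n) + O(1/n).
Expand 10n ln(10n) = 10n (ln n + ln 10) = 10n ln n + 10n ln 10.
Subtract 12n ln n: leading term is (10 − 12) n ln n = −2 n ln n. The next term is 10n ln 10 − 10n = 10(ln 10 − 1) n. Then the (1/2) ln(2π·10n) correction.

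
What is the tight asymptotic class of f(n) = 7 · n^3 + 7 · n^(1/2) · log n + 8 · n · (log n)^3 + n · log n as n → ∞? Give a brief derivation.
f(n) ∈ Θ(n^3)

Compare the terms by growth order. For large n, n^a · (log n)^b dominates n^a' · (log n)^b' iff a > a', or (a = a' and b > b'). Ranking the 4 terms shows the dominant one is 7 · n^3. Hence f(n) ∈ Θ(n^3).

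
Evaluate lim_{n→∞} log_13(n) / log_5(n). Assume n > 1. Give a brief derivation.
lim = ln(5) / ln(13) = log_13(5)

Change of base: log_13(n) = ln n / ln 13 and log_5(n) = ln n / ln 5. The ratio is (ln n / ln 13) · (ln 5 / ln n) = ln 5 / ln 13, a constant independent of n. So the limit is ln 5 / ln 13 = log_13(5).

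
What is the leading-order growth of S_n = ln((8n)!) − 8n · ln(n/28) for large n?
S_n ~ 8n · (ln 224 − 1) + O(ln n)

Stirling: ln((8n)!) = 8n ln(8n) − 8n + O(ln n).
  S_n = 8n ln(8n) − 8n − 8n ln(n/28) + O(ln n)
      = 8n ln(8n) − 8n ln n + 8n ln 28 − 8n + O(ln n)
      = 8n ln 8 + 8n ln 28 − 8n + O(ln n)
      = 8n (ln 224 − 1) + O(ln n).
Numerically ln(224) − 1 ≈ 4.4116.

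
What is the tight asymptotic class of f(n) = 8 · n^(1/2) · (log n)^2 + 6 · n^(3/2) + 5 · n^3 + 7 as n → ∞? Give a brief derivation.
f(n) ∈ Θ(n^3)

Compare the terms by growth order. For large n, n^a · (log n)^b dominates n^a' · (log n)^b' iff a > a', or (a = a' and b > b'). Ranking the 4 terms shows the dominant one is 5 · n^3. Hence f(n) ∈ Θ(n^3).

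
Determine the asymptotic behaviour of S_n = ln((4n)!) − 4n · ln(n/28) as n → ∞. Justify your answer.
S_n ~ 4n · (ln 112 − 1) + O(ln n)

Stirling: ln((4n)!) = 4n ln(4n) − 4n + O(ln n).
  S_n = 4n ln(4n) − 4n − 4n ln(n/28) + O(ln n)
      = 4n ln(4n) − 4n ln n + 4n ln 28 − 4n + O(ln n)
      = 4n ln 4 + 4n ln 28 − 4n + O(ln n)
      = 4n (ln 112 − 1) + O(ln n).
Numerically ln(112) − 1 ≈ 3.7185.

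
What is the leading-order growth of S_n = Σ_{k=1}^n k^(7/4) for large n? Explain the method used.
S_n ~ (4/11) · n^(11/4)

Integral comparison: Σ_{k=1}^n k^(7/4) = ∫_0^n x^(7/4) dx + O(n^(7/4)). The integral is n^(1 + 7/4) / (1 + 7/4) = n^((7+4)/4) / ((7+4)/4) = (4/11) · n^(11/4).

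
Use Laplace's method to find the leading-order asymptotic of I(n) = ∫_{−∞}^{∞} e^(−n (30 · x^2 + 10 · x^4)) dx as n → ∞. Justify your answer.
I(n) ~ sqrt(π/(30n))

φ(x) = 30 · x^2 + 10 · x^4 has its unique global minimum at x* = 0 (since φ'(x) = 60x + 40x^3 = 0 only at x = 0 for real x with both coefficients positive, and φ → ∞ as |x| → ∞). At x* = 0, φ(0) = 0 and φ''(0) = 60. Laplace's method then gives
  I(n) ~ sqrt(2π / (n · φ''(0))) · e^(−n φ(0)) = sqrt(2π / (60n)) = sqrt(π/(30n)).
The 10 · x^4 term contributes only at subleading order (an O(1/n) relative correction).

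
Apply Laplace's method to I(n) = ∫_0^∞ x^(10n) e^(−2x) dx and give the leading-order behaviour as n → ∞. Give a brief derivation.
I(n) ~ (sqrt(2π·10n) / 2) · (10n/(2e))^(10n)

Write the integrand as exp(10n ln x − 2x) and set f(x) = 10n ln x − 2x. Then f'(x) = 10n/x − 2 = 0 at x* = 10n/2, and f''(x*) = −10n/x*^2 = −2^2/(10n). Laplace's method (interior maximum) gives
  I(n) ~ e^(f(x*)) · sqrt(2π / |f''(x*)|)
        = exp(10n ln(10n/2) − 10n) · sqrt(2π · 10n / 2^2)
        = (10n/2)^(10n) e^(−10n) · sqrt(2π·10n) / 2
        = (sqrt(2π·10n) / 2) · (10n/(2e))^(10n).
This matches Γ(10n+1)/2^(10n+1) with Stirling applied to Γ.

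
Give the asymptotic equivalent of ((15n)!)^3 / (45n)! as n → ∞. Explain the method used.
((15n)!)^3/(45n)! ~ ((2π·15n)^(2/2) / sqrt(3)) · 3^(−3·15n)  →  0

Write N = 15n. Stirling: N! ~ sqrt(2π N)(N/e)^N and (3N)! ~ sqrt(2π·3N)·(3N/e)^(3N).
  (N!)^3/(3N)! ~ (2π N)^(3/2) (N/e)^(3N) / [sqrt(2π·3N) (3N/e)^(3N)]
     = (2π N)^(3/2) / sqrt(2π·3N) · (N/(3N))^(3N)
     = (2π N)^((3−1)/2) / sqrt(3) · 3^(−3N).
Since 3^3 > 1, the factor 3^(−3N) decays exponentially, so the ratio → 0. Substituting N = 15n gives the stated form.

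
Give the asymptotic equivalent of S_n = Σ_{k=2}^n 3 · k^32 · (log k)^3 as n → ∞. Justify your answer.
S_n ~ n^33 · (log n)^3 / 11

By integral comparison, S_n = ∫_1^n 3 · x^32 · (log x)^3 dx + O(n^32 · (log n)^3). For the integral, the leading term of ∫_1^n x^32 (log x)^3 dx is n^33/33 · (log n)^3 (by repeated integration by parts; each step lowers the log-exponent and produces a relatively O(1/log n) correction). Hence S_n ~ n^33 · (log n)^3 / 11.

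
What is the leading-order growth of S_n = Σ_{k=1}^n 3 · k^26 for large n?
S_n ~ n^27 / 9

By integral comparison (Euler-Maclaurin), Σ_{k=1}^n 3 · k^26 = 3 · ∫_0^n x^26 dx + O(n^26) = 3 · n^27/27 = n^27 / 9 + O(n^26). (Equivalently, Faulhaber's formula gives the same leading term.)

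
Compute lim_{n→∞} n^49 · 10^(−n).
lim = 0

Exponentials with base > 1 dominate every fixed polynomial: for any fixed c, n^c / 10^n → 0 as n → ∞ (e.g. by the ratio test, or by writing 10^n = e^(n ln 10) and noting e^(n ln 10) / n^c → ∞). Hence n^49 · 10^(−n) = n^49 / 10^n → 0.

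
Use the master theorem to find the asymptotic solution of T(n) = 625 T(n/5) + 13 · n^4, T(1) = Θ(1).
T(n) = Θ(n^4 log n)

log_5 625 = 4, and f(n) = 13 · n^4 = Θ(n^(log_5 625)). This is Case 2 of the master theorem: T(n) = Θ(f(n) · log n) = Θ(n^4 log n).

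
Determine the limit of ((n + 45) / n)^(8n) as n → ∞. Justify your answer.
lim = e^360

Rewrite as (1 + 45/n)^(8n). By the standard limit (1 + x/n)^n → e^x, we have (1 + 45/n)^n → e^45, and raising to the 8th power gives e^360.
More precisely, ln[(1 + 45/n)^(8n)] = 8n · ln(1 + 45/n) = 8n · (45/n + O(1/n^2)) = 360 + O(1/n) → 360.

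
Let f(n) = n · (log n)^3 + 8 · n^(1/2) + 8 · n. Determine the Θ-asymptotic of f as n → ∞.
f(n) ∈ Θ(n · (log n)^3)

Compare the terms by growth order. For large n, n^a · (log n)^b dominates n^a' · (log n)^b' iff a > a', or (a = a' and b > b'). Ranking the 3 terms shows the dominant one is n · (log n)^3. Hence f(n) ∈ Θ(n · (log n)^3).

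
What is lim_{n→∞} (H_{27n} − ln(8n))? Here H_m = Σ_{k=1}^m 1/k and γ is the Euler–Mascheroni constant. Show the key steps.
lim = ln(27/8) + γ

By Euler-Maclaurin, H_m = ln m + γ + O(1/m). So
  H_{27n} − ln(8n) = ln(27n) + γ − ln(8n) + O(1/n)
                       = ln(27/8) + γ + O(1/n).
Hence the limit is ln(27/8) + γ.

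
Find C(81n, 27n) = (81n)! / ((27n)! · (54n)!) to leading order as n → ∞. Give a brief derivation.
C(81n, 27n) ~ (27/4)^(27n) · sqrt(3/(4π·27n))

Write N = 27n. Apply Stirling to each factorial:
  (3N)! ~ sqrt(2π·3N) · (3N/e)^(3N),
  N! ~ sqrt(2π N) · (N/e)^N,
  (2N)! ~ sqrt(2π·2N) · (2N/e)^(2N).
The exponential factors combine to (3N)^(3N) / (N^N · (2N)^(2N)) = 3^(3N)/2^(2N) = (3^3/2^2)^N = (27/4)^N.
The square-root prefactors combine to sqrt(2π·3N) / (sqrt(2π N)·sqrt(2π·2N)) = sqrt(3 / (2π·2·N)) = sqrt(3/(4π·27n)).
Substituting N = 27n: C(81n, 27n) ~ (27/4)^(27n) · sqrt(3/(4π·27n)).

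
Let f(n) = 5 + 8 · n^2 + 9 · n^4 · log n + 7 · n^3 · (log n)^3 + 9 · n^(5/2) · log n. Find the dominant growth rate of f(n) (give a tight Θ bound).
f(n) ∈ Θ(n^4 · log n)

Compare the terms by growth order. For large n, n^a · (log n)^b dominates n^a' · (log n)^b' iff a > a', or (a = a' and b > b'). Ranking the 5 terms shows the dominant one is 9 · n^4 · log n. Hence f(n) ∈ Θ(n^4 · log n).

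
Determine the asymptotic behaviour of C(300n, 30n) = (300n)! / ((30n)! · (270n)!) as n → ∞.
C(300n, 30n) ~ (10000000000/387420489)^(30n) · sqrt(5/(9π·30n))

Write N = 30n. Apply Stirling to each factorial:
  (10N)! ~ sqrt(2π·10N) · (10N/e)^(10N),
  N! ~ sqrt(2π N) · (N/e)^N,
  (9N)! ~ sqrt(2π·9N) · (9N/e)^(9N).
The exponential factors combine to (10N)^(10N) / (N^N · (9N)^(9N)) = 10^(10N)/9^(9N) = (10^10/9^9)^N = (10000000000/387420489)^N.
The square-root prefactors combine to sqrt(2π·10N) / (sqrt(2π N)·sqrt(2π·9N)) = sqrt(10 / (2π·9·N)) = sqrt(5/(9π·30n)).
Substituting N = 30n: C(300n, 30n) ~ (10000000000/387420489)^(30n) · sqrt(5/(9π·30n)).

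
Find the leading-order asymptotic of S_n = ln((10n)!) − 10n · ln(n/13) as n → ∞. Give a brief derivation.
S_n ~ 10n · (ln 130 − 1) + O(ln n)

Stirling: ln((10n)!) = 10n ln(10n) − 10n + O(ln n).
  S_n = 10n ln(10n) − 10n − 10n ln(n/13) + O(ln n)
      = 10n ln(10n) − 10n ln n + 10n ln 13 − 10n + O(ln n)
      = 10n ln 10 + 10n ln 13 − 10n + O(ln n)
      = 10n (ln 130 − 1) + O(ln n).
Numerically ln(130) − 1 ≈ 3.8675.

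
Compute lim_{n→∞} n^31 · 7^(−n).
lim = 0

Exponentials with base > 1 dominate every fixed polynomial: for any fixed c, n^c / 7^n → 0 as n → ∞ (e.g. by the ratio test, or by writing 7^n = e^(n ln 7) and noting e^(n ln 7) / n^c → ∞). Hence n^31 · 7^(−n) = n^31 / 7^n → 0.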